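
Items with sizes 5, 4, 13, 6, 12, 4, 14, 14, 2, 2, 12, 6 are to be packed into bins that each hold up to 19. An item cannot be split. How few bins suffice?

Total = 14 + 14 + 13 + 12 + 12 + 6 + 6 + 5 + 4 + 4 + 2 + 2 = 94.
Lower bound: ⌈94/19⌉ = 5 bins.
A packing using 6 bins:
  bin 1: 14 + 5 = 19
  bin 2: 14 + 4 = 18
  bin 3: 13 + 6 = 19
  bin 4: 12 + 6 = 18
  bin 5: 12 + 4 + 2 = 18
  bin 6: 2 = 2
No arrangement into 5 bins stays within capacity, so 6 is optimal.

6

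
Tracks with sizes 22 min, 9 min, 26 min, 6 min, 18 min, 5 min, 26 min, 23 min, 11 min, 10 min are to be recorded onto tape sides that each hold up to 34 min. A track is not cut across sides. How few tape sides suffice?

5

Total = 26 + 26 + 23 + 22 + 18 + 11 + 10 + 9 + 6 + 5 = 156 min.
Lower bound: ⌈156/34⌉ = 5 tape sides.
A packing using 5 tape sides:
  side 1: 26 + 6 = 32
  side 2: 26 + 5 = 31
  side 3: 23 + 11 = 34
  side 4: 22 + 10 = 32
  side 5: 18 + 9 = 27
This matches the lower bound, so 5 is optimal.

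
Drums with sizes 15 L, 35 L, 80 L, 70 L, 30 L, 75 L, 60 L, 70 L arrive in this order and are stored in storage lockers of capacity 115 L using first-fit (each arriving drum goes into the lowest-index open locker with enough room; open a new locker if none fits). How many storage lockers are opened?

  15 → locker 1 (new)  [load 15/115]
  35 → locker 1  [load 50/115]
  80 → locker 2 (new)  [load 80/115]
  70 → locker 3 (new)  [load 70/115]
  30 → locker 1  [load 80/115]
  75 → locker 4 (new)  [load 75/115]
  60 → locker 5 (new)  [load 60/115]
  70 → locker 6 (new)  [load 70/115]
6 storage lockers opened.

6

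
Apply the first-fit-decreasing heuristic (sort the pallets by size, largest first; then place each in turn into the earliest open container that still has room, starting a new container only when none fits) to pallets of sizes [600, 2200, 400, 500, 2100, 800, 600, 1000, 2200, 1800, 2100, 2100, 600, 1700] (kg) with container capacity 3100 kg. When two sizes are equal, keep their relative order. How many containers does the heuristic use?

7

Sorted descending: 2200, 2200, 2100, 2100, 2100, 1800, 1700, 1000, 800, 600, 600, 600, 500, 400.
  2200 → container 1 (new)  [load 2200/3100]
  2200 → container 2 (new)  [load 2200/3100]
  2100 → container 3 (new)  [load 2100/3100]
  2100 → container 4 (new)  [load 2100/3100]
  2100 → container 5 (new)  [load 2100/3100]
  1800 → container 6 (new)  [load 1800/3100]
  1700 → container 7 (new)  [load 1700/3100]
  1000 → container 3  [load 3100/3100]
  800 → container 1  [load 3000/3100]
  600 → container 2  [load 2800/3100]
  600 → container 4  [load 2700/3100]
  600 → container 5  [load 2700/3100]
  500 → container 6  [load 2300/3100]
  400 → container 4  [load 3100/3100]
7 containers opened.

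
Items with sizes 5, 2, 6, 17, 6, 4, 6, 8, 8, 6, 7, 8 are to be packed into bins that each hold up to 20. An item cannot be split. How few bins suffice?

Total = 17 + 8 + 8 + 8 + 7 + 6 + 6 + 6 + 6 + 5 + 4 + 2 = 83.
Lower bound: ⌈83/20⌉ = 5 bins.
A packing using 5 bins:
  bin 1: 17 + 2 = 19
  bin 2: 8 + 8 + 4 = 20
  bin 3: 8 + 7 + 5 = 20
  bin 4: 6 + 6 + 6 = 18
  bin 5: 6 = 6
This matches the lower bound, so 5 is optimal.

5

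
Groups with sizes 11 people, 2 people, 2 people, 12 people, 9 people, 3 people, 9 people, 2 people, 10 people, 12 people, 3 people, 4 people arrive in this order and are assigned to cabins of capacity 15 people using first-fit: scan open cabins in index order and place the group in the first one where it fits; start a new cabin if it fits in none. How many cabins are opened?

6

  11 → cabin 1 (new)  [load 11/15]
  2 → cabin 1  [load 13/15]
  2 → cabin 1  [load 15/15]
  12 → cabin 2 (new)  [load 12/15]
  9 → cabin 3 (new)  [load 9/15]
  3 → cabin 2  [load 15/15]
  9 → cabin 4 (new)  [load 9/15]
  2 → cabin 3  [load 11/15]
  10 → cabin 5 (new)  [load 10/15]
  12 → cabin 6 (new)  [load 12/15]
  3 → cabin 3  [load 14/15]
  4 → cabin 4  [load 13/15]
6 cabins opened.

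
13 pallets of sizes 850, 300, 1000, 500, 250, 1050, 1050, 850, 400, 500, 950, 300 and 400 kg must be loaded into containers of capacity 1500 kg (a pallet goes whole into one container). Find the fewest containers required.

6

Total = 1050 + 1050 + 1000 + 950 + 850 + 850 + 500 + 500 + 400 + 400 + 300 + 300 + 250 = 8400 kg.
Lower bound: ⌈8400/1500⌉ = 6 containers.
A packing using 6 containers:
  container 1: 1050 + 400 = 1450
  container 2: 1050 + 400 = 1450
  container 3: 1000 + 500 = 1500
  container 4: 950 + 500 = 1450
  container 5: 850 + 300 + 300 = 1450
  container 6: 850 + 250 = 1100
This matches the lower bound, so 6 is optimal.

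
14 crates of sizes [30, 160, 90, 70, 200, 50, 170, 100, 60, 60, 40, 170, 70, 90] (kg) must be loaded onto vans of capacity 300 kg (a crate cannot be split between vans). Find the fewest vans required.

Total = 200 + 170 + 170 + 160 + 100 + 90 + 90 + 70 + 70 + 60 + 60 + 50 + 40 + 30 = 1360 kg.
Lower bound: ⌈1360/300⌉ = 5 vans.
A packing using 5 vans:
  van 1: 200 + 100 = 300
  van 2: 170 + 90 + 40 = 300
  van 3: 170 + 90 + 30 = 290
  van 4: 160 + 70 + 70 = 300
  van 5: 60 + 60 + 50 = 170
This matches the lower bound, so 5 is optimal.

5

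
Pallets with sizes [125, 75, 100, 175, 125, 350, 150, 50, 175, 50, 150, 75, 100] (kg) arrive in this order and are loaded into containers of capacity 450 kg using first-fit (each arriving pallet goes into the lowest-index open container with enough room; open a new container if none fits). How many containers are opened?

  125 → container 1 (new)  [load 125/450]
  75 → container 1  [load 200/450]
  100 → container 1  [load 300/450]
  175 → container 2 (new)  [load 175/450]
  125 → container 1  [load 425/450]
  350 → container 3 (new)  [load 350/450]
  150 → container 2  [load 325/450]
  50 → container 2  [load 375/450]
  175 → container 4 (new)  [load 175/450]
  50 → container 2  [load 425/450]
  150 → container 4  [load 325/450]
  75 → container 3  [load 425/450]
  100 → container 4  [load 425/450]
4 containers opened.

4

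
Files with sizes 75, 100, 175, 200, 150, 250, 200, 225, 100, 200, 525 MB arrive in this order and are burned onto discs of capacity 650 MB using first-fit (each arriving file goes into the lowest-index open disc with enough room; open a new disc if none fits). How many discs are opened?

4

  75 → disc 1 (new)  [load 75/650]
  100 → disc 1  [load 175/650]
  175 → disc 1  [load 350/650]
  200 → disc 1  [load 550/650]
  150 → disc 2 (new)  [load 150/650]
  250 → disc 2  [load 400/650]
  200 → disc 2  [load 600/650]
  225 → disc 3 (new)  [load 225/650]
  100 → disc 1  [load 650/650]
  200 → disc 3  [load 425/650]
  525 → disc 4 (new)  [load 525/650]
4 discs opened.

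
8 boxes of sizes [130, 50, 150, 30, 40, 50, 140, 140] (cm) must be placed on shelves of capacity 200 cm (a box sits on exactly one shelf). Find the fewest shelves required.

Total = 150 + 140 + 140 + 130 + 50 + 50 + 40 + 30 = 730 cm.
Lower bound: ⌈730/200⌉ = 4 shelves.
A packing using 4 shelves:
  shelf 1: 150 + 50 = 200
  shelf 2: 140 + 50 = 190
  shelf 3: 140 + 40 = 180
  shelf 4: 130 + 30 = 160
This matches the lower bound, so 4 is optimal.

4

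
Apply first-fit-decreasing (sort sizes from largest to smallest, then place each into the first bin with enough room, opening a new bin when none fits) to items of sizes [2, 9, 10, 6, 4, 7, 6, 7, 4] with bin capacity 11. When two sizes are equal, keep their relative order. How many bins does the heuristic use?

6

Sorted descending: 10, 9, 7, 7, 6, 6, 4, 4, 2.
  10 → bin 1 (new)  [load 10/11]
  9 → bin 2 (new)  [load 9/11]
  7 → bin 3 (new)  [load 7/11]
  7 → bin 4 (new)  [load 7/11]
  6 → bin 5 (new)  [load 6/11]
  6 → bin 6 (new)  [load 6/11]
  4 → bin 3  [load 11/11]
  4 → bin 4  [load 11/11]
  2 → bin 2  [load 11/11]
6 bins opened.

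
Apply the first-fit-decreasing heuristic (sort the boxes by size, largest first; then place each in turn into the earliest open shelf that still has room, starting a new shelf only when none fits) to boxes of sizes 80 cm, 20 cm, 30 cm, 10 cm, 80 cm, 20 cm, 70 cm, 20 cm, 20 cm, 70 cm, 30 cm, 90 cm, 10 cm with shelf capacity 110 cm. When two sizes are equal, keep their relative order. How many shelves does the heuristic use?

5

Sorted descending: 90, 80, 80, 70, 70, 30, 30, 20, 20, 20, 20, 10, 10.
  90 → shelf 1 (new)  [load 90/110]
  80 → shelf 2 (new)  [load 80/110]
  80 → shelf 3 (new)  [load 80/110]
  70 → shelf 4 (new)  [load 70/110]
  70 → shelf 5 (new)  [load 70/110]
  30 → shelf 2  [load 110/110]
  30 → shelf 3  [load 110/110]
  20 → shelf 1  [load 110/110]
  20 → shelf 4  [load 90/110]
  20 → shelf 4  [load 110/110]
  20 → shelf 5  [load 90/110]
  10 → shelf 5  [load 100/110]
  10 → shelf 5  [load 110/110]
5 shelves opened.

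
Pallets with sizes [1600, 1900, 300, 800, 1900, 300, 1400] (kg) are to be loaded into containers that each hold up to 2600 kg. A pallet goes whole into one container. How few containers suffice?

4

Total = 1900 + 1900 + 1600 + 1400 + 800 + 300 + 300 = 8200 kg.
Lower bound: ⌈8200/2600⌉ = 4 containers.
A packing using 4 containers:
  container 1: 1900 + 300 + 300 = 2500
  container 2: 1900 = 1900
  container 3: 1600 + 800 = 2400
  container 4: 1400 = 1400
This matches the lower bound, so 4 is optimal.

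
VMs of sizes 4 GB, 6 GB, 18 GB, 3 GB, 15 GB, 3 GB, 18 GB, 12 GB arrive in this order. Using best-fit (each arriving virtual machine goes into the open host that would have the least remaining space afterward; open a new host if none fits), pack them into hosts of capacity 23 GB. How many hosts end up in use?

4

  4 → host 1 (new)  [load 4/23]
  6 → host 1  [load 10/23]
  18 → host 2 (new)  [load 18/23]
  3 → host 2  [load 21/23]
  15 → host 3 (new)  [load 15/23]
  3 → host 3  [load 18/23]
  18 → host 4 (new)  [load 18/23]
  12 → host 1  [load 22/23]
4 hosts opened.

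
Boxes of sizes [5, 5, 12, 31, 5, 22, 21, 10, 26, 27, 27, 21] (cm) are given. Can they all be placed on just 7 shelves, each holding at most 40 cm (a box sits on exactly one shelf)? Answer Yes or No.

A valid assignment using 7 shelves:
  shelf 1: 31 + 5 = 36
  shelf 2: 27 + 12 = 39
  shelf 3: 27 + 10 = 37
  shelf 4: 26 + 5 + 5 = 36
  shelf 5: 22 = 22
  shelf 6: 21 = 21
  shelf 7: 21 = 21
Every load is within 40 cm, so 7 shelves suffice.

Yes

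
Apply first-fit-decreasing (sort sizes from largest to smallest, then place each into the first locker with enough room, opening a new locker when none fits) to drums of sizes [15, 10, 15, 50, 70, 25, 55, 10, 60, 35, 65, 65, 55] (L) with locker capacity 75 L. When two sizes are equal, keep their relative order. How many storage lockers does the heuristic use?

Sorted descending: 70, 65, 65, 60, 55, 55, 50, 35, 25, 15, 15, 10, 10.
  70 → locker 1 (new)  [load 70/75]
  65 → locker 2 (new)  [load 65/75]
  65 → locker 3 (new)  [load 65/75]
  60 → locker 4 (new)  [load 60/75]
  55 → locker 5 (new)  [load 55/75]
  55 → locker 6 (new)  [load 55/75]
  50 → locker 7 (new)  [load 50/75]
  35 → locker 8 (new)  [load 35/75]
  25 → locker 7  [load 75/75]
  15 → locker 4  [load 75/75]
  15 → locker 5  [load 70/75]
  10 → locker 2  [load 75/75]
  10 → locker 3  [load 75/75]
8 storage lockers opened.

8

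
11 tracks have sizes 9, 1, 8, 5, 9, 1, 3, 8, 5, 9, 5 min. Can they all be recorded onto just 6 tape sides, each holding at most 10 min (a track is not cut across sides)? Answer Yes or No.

No

Total = 63 min; ⌈63/10⌉ = 7.
At least 7 tape sides are required, but only 6 are allowed.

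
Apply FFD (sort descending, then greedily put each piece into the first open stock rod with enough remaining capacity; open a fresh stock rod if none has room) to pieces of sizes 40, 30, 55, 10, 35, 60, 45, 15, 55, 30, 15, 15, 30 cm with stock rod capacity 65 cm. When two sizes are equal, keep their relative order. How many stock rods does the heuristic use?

8

Sorted descending: 60, 55, 55, 45, 40, 35, 30, 30, 30, 15, 15, 15, 10.
  60 → stock rod 1 (new)  [load 60/65]
  55 → stock rod 2 (new)  [load 55/65]
  55 → stock rod 3 (new)  [load 55/65]
  45 → stock rod 4 (new)  [load 45/65]
  40 → stock rod 5 (new)  [load 40/65]
  35 → stock rod 6 (new)  [load 35/65]
  30 → stock rod 6  [load 65/65]
  30 → stock rod 7 (new)  [load 30/65]
  30 → stock rod 7  [load 60/65]
  15 → stock rod 4  [load 60/65]
  15 → stock rod 5  [load 55/65]
  15 → stock rod 8 (new)  [load 15/65]
  10 → stock rod 2  [load 65/65]
8 stock rods opened.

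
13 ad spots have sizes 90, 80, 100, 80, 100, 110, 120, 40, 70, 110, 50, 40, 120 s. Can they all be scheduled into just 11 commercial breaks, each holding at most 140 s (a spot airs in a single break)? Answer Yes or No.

A valid assignment using 10 commercial breaks:
  break 1: 120 = 120
  break 2: 120 = 120
  break 3: 110 = 110
  break 4: 110 = 110
  break 5: 100 + 40 = 140
  break 6: 100 + 40 = 140
  break 7: 90 + 50 = 140
  break 8: 80 = 80
  break 9: 80 = 80
  break 10: 70 = 70
That uses only 10 ≤ 11, so 11 commercial breaks are enough.

Yes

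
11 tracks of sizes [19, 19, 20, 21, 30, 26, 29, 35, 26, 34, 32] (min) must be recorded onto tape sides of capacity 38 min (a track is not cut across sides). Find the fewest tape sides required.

10

Total = 35 + 34 + 32 + 30 + 29 + 26 + 26 + 21 + 20 + 19 + 19 = 291 min.
Lower bound: ⌈291/38⌉ = 8 tape sides.
Also, 9 tracks each exceed 19 min, and no two of those can share a side, so at least 9 tape sides are needed.
A packing using 10 tape sides:
  side 1: 35 = 35
  side 2: 34 = 34
  side 3: 32 = 32
  side 4: 30 = 30
  side 5: 29 = 29
  side 6: 26 = 26
  side 7: 26 = 26
  side 8: 21 = 21
  side 9: 20 = 20
  side 10: 19 + 19 = 38
No arrangement into 9 tape sides stays within capacity, so 10 is optimal.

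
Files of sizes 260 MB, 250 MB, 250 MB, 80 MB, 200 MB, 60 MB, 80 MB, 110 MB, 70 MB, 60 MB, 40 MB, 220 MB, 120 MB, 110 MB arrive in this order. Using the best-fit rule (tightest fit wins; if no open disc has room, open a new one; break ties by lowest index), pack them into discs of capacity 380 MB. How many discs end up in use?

6

  260 → disc 1 (new)  [load 260/380]
  250 → disc 2 (new)  [load 250/380]
  250 → disc 3 (new)  [load 250/380]
  80 → disc 1  [load 340/380]
  200 → disc 4 (new)  [load 200/380]
  60 → disc 2  [load 310/380]
  80 → disc 3  [load 330/380]
  110 → disc 4  [load 310/380]
  70 → disc 2  [load 380/380]
  60 → disc 4  [load 370/380]
  40 → disc 1  [load 380/380]
  220 → disc 5 (new)  [load 220/380]
  120 → disc 5  [load 340/380]
  110 → disc 6 (new)  [load 110/380]
6 discs opened.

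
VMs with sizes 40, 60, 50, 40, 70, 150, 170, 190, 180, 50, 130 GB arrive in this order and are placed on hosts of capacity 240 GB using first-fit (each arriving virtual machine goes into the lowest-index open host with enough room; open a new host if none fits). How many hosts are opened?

  40 → host 1 (new)  [load 40/240]
  60 → host 1  [load 100/240]
  50 → host 1  [load 150/240]
  40 → host 1  [load 190/240]
  70 → host 2 (new)  [load 70/240]
  150 → host 2  [load 220/240]
  170 → host 3 (new)  [load 170/240]
  190 → host 4 (new)  [load 190/240]
  180 → host 5 (new)  [load 180/240]
  50 → host 1  [load 240/240]
  130 → host 6 (new)  [load 130/240]
6 hosts opened.

6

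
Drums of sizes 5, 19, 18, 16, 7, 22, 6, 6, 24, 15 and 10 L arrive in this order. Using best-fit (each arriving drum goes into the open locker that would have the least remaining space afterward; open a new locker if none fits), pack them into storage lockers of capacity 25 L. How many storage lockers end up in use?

  5 → locker 1 (new)  [load 5/25]
  19 → locker 1  [load 24/25]
  18 → locker 2 (new)  [load 18/25]
  16 → locker 3 (new)  [load 16/25]
  7 → locker 2  [load 25/25]
  22 → locker 4 (new)  [load 22/25]
  6 → locker 3  [load 22/25]
  6 → locker 5 (new)  [load 6/25]
  24 → locker 6 (new)  [load 24/25]
  15 → locker 5  [load 21/25]
  10 → locker 7 (new)  [load 10/25]
7 storage lockers opened.

7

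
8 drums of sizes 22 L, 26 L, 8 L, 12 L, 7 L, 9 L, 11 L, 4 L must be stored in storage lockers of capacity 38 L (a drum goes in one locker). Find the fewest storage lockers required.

Total = 26 + 22 + 12 + 11 + 9 + 8 + 7 + 4 = 99 L.
Lower bound: ⌈99/38⌉ = 3 storage lockers.
A packing using 3 storage lockers:
  locker 1: 26 + 12 = 38
  locker 2: 22 + 11 + 4 = 37
  locker 3: 9 + 8 + 7 = 24
This matches the lower bound, so 3 is optimal.

3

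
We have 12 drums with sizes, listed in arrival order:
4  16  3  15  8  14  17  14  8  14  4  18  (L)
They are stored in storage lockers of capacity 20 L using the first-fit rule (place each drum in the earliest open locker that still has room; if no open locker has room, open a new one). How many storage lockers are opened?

8

  4 → locker 1 (new)  [load 4/20]
  16 → locker 1  [load 20/20]
  3 → locker 2 (new)  [load 3/20]
  15 → locker 2  [load 18/20]
  8 → locker 3 (new)  [load 8/20]
  14 → locker 4 (new)  [load 14/20]
  17 → locker 5 (new)  [load 17/20]
  14 → locker 6 (new)  [load 14/20]
  8 → locker 3  [load 16/20]
  14 → locker 7 (new)  [load 14/20]
  4 → locker 3  [load 20/20]
  18 → locker 8 (new)  [load 18/20]
8 storage lockers opened.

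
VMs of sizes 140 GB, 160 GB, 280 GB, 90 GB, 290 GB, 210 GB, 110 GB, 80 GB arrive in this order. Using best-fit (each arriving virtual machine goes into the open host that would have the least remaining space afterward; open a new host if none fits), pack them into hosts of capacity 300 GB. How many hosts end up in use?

5

  140 → host 1 (new)  [load 140/300]
  160 → host 1  [load 300/300]
  280 → host 2 (new)  [load 280/300]
  90 → host 3 (new)  [load 90/300]
  290 → host 4 (new)  [load 290/300]
  210 → host 3  [load 300/300]
  110 → host 5 (new)  [load 110/300]
  80 → host 5  [load 190/300]
5 hosts opened.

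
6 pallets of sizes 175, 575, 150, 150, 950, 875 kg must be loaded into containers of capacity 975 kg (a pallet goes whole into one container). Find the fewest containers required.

Total = 950 + 875 + 575 + 175 + 150 + 150 = 2875 kg.
Lower bound: ⌈2875/975⌉ = 3 containers.
A packing using 4 containers:
  container 1: 950 = 950
  container 2: 875 = 875
  container 3: 575 + 175 + 150 = 900
  container 4: 150 = 150
No arrangement into 3 containers stays within capacity, so 4 is optimal.

4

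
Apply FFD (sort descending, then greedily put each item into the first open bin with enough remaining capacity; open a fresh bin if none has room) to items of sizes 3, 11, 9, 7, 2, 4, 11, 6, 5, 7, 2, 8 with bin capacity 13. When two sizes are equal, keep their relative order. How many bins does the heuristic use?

Sorted descending: 11, 11, 9, 8, 7, 7, 6, 5, 4, 3, 2, 2.
  11 → bin 1 (new)  [load 11/13]
  11 → bin 2 (new)  [load 11/13]
  9 → bin 3 (new)  [load 9/13]
  8 → bin 4 (new)  [load 8/13]
  7 → bin 5 (new)  [load 7/13]
  7 → bin 6 (new)  [load 7/13]
  6 → bin 5  [load 13/13]
  5 → bin 4  [load 13/13]
  4 → bin 3  [load 13/13]
  3 → bin 6  [load 10/13]
  2 → bin 1  [load 13/13]
  2 → bin 2  [load 13/13]
6 bins opened.

6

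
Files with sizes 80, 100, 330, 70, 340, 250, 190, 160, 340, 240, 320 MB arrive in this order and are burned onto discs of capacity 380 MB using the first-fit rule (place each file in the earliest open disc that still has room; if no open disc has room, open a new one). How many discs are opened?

8

  80 → disc 1 (new)  [load 80/380]
  100 → disc 1  [load 180/380]
  330 → disc 2 (new)  [load 330/380]
  70 → disc 1  [load 250/380]
  340 → disc 3 (new)  [load 340/380]
  250 → disc 4 (new)  [load 250/380]
  190 → disc 5 (new)  [load 190/380]
  160 → disc 5  [load 350/380]
  340 → disc 6 (new)  [load 340/380]
  240 → disc 7 (new)  [load 240/380]
  320 → disc 8 (new)  [load 320/380]
8 discs opened.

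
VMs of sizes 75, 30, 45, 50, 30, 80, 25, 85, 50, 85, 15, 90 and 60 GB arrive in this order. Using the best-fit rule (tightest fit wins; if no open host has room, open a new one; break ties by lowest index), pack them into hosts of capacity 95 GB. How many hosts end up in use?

9

  75 → host 1 (new)  [load 75/95]
  30 → host 2 (new)  [load 30/95]
  45 → host 2  [load 75/95]
  50 → host 3 (new)  [load 50/95]
  30 → host 3  [load 80/95]
  80 → host 4 (new)  [load 80/95]
  25 → host 5 (new)  [load 25/95]
  85 → host 6 (new)  [load 85/95]
  50 → host 5  [load 75/95]
  85 → host 7 (new)  [load 85/95]
  15 → host 3  [load 95/95]
  90 → host 8 (new)  [load 90/95]
  60 → host 9 (new)  [load 60/95]
9 hosts opened.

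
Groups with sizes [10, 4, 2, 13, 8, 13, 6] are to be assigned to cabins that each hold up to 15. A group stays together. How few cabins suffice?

4

Total = 13 + 13 + 10 + 8 + 6 + 4 + 2 = 56.
Lower bound: ⌈56/15⌉ = 4 cabins.
A packing using 4 cabins:
  cabin 1: 13 + 2 = 15
  cabin 2: 13 = 13
  cabin 3: 10 + 4 = 14
  cabin 4: 8 + 6 = 14
This matches the lower bound, so 4 is optimal.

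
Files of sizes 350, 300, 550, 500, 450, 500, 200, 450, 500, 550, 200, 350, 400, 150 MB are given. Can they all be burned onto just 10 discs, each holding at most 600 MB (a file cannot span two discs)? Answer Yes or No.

No

Total = 5450 MB; ⌈5450/600⌉ = 10.
The bound of 10 does not rule out 10, but exhaustive search shows no assignment into 10 discs of capacity 600 MB exists — the minimum is 11.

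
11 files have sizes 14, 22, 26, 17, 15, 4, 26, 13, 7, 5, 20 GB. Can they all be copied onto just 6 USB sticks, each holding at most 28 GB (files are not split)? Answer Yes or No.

Total = 169 GB; ⌈169/28⌉ = 7.
At least 7 USB sticks are required, but only 6 are allowed.

No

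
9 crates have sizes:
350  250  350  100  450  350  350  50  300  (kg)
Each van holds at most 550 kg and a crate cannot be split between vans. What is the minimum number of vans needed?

Total = 450 + 350 + 350 + 350 + 350 + 300 + 250 + 100 + 50 = 2550 kg.
Lower bound: ⌈2550/550⌉ = 5 vans.
Also, 6 crates each exceed 275 kg, and no two of those can share a van, so at least 6 vans are needed.
A packing using 6 vans:
  van 1: 450 + 100 = 550
  van 2: 350 + 50 = 400
  van 3: 350 = 350
  van 4: 350 = 350
  van 5: 350 = 350
  van 6: 300 + 250 = 550
This matches the lower bound, so 6 is optimal.

6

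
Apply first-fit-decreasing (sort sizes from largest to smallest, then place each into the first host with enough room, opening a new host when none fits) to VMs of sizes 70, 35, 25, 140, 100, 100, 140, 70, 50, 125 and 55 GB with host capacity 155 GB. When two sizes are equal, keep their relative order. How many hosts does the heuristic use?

7

Sorted descending: 140, 140, 125, 100, 100, 70, 70, 55, 50, 35, 25.
  140 → host 1 (new)  [load 140/155]
  140 → host 2 (new)  [load 140/155]
  125 → host 3 (new)  [load 125/155]
  100 → host 4 (new)  [load 100/155]
  100 → host 5 (new)  [load 100/155]
  70 → host 6 (new)  [load 70/155]
  70 → host 6  [load 140/155]
  55 → host 4  [load 155/155]
  50 → host 5  [load 150/155]
  35 → host 7 (new)  [load 35/155]
  25 → host 3  [load 150/155]
7 hosts opened.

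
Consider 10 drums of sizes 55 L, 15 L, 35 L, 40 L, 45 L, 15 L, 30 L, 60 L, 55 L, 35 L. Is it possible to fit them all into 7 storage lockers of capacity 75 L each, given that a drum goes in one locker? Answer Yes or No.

A valid assignment using 6 storage lockers:
  locker 1: 60 + 15 = 75
  locker 2: 55 + 15 = 70
  locker 3: 55 = 55
  locker 4: 45 + 30 = 75
  locker 5: 40 + 35 = 75
  locker 6: 35 = 35
That uses only 6 ≤ 7, so 7 storage lockers are enough.

Yes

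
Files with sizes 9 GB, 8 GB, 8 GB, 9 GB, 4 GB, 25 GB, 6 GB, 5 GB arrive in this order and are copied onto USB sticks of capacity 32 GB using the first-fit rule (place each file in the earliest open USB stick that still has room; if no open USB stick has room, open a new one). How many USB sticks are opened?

3

  9 → USB stick 1 (new)  [load 9/32]
  8 → USB stick 1  [load 17/32]
  8 → USB stick 1  [load 25/32]
  9 → USB stick 2 (new)  [load 9/32]
  4 → USB stick 1  [load 29/32]
  25 → USB stick 3 (new)  [load 25/32]
  6 → USB stick 2  [load 15/32]
  5 → USB stick 2  [load 20/32]
3 USB sticks opened.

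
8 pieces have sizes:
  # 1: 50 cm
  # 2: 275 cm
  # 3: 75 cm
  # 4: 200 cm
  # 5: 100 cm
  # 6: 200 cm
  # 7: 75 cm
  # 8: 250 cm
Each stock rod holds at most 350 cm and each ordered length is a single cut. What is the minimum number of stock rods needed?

4

Total = 275 + 250 + 200 + 200 + 100 + 75 + 75 + 50 = 1225 cm.
Lower bound: ⌈1225/350⌉ = 4 stock rods.
A packing using 4 stock rods:
  stock rod 1: 275 + 75 = 350
  stock rod 2: 250 + 100 = 350
  stock rod 3: 200 + 75 + 50 = 325
  stock rod 4: 200 = 200
This matches the lower bound, so 4 is optimal.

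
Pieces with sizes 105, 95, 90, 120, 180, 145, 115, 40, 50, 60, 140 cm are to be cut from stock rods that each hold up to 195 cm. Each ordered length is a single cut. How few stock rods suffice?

Total = 180 + 145 + 140 + 120 + 115 + 105 + 95 + 90 + 60 + 50 + 40 = 1140 cm.
Lower bound: ⌈1140/195⌉ = 6 stock rods.
A packing using 7 stock rods:
  stock rod 1: 180 = 180
  stock rod 2: 145 + 50 = 195
  stock rod 3: 140 + 40 = 180
  stock rod 4: 120 + 60 = 180
  stock rod 5: 115 = 115
  stock rod 6: 105 + 90 = 195
  stock rod 7: 95 = 95
No arrangement into 6 stock rods stays within capacity, so 7 is optimal.

7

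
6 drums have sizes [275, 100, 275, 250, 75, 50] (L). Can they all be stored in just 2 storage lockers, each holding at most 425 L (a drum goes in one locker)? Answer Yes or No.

Total = 1025 L; ⌈1025/425⌉ = 3.
At least 3 storage lockers are required, but only 2 are allowed.

No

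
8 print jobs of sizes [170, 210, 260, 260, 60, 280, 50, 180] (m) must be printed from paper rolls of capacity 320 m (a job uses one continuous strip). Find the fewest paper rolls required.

6

Total = 280 + 260 + 260 + 210 + 180 + 170 + 60 + 50 = 1470 m.
Lower bound: ⌈1470/320⌉ = 5 paper rolls.
Also, 6 print jobs each exceed 160 m, and no two of those can share a roll, so at least 6 paper rolls are needed.
A packing using 6 paper rolls:
  roll 1: 280 = 280
  roll 2: 260 + 60 = 320
  roll 3: 260 + 50 = 310
  roll 4: 210 = 210
  roll 5: 180 = 180
  roll 6: 170 = 170
This matches the lower bound, so 6 is optimal.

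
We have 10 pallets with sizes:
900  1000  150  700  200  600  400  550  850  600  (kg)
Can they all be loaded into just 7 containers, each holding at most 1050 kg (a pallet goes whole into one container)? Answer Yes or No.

Yes

A valid assignment using 7 containers:
  container 1: 1000 = 1000
  container 2: 900 + 150 = 1050
  container 3: 850 + 200 = 1050
  container 4: 700 = 700
  container 5: 600 + 400 = 1000
  container 6: 600 = 600
  container 7: 550 = 550
Every load is within 1050 kg, so 7 containers suffice.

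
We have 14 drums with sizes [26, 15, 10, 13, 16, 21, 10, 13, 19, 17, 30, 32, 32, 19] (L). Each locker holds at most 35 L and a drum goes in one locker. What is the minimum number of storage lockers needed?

Total = 32 + 32 + 30 + 26 + 21 + 19 + 19 + 17 + 16 + 15 + 13 + 13 + 10 + 10 = 273 L.
Lower bound: ⌈273/35⌉ = 8 storage lockers.
A packing using 9 storage lockers:
  locker 1: 32 = 32
  locker 2: 32 = 32
  locker 3: 30 = 30
  locker 4: 26 = 26
  locker 5: 21 + 13 = 34
  locker 6: 19 + 16 = 35
  locker 7: 19 + 15 = 34
  locker 8: 17 + 13 = 30
  locker 9: 10 + 10 = 20
No arrangement into 8 storage lockers stays within capacity, so 9 is optimal.

9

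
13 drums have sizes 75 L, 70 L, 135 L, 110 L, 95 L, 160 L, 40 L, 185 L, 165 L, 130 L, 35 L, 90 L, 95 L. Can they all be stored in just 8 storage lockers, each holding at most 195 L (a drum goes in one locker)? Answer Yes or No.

Yes

A valid assignment using 8 storage lockers:
  locker 1: 185 = 185
  locker 2: 165 = 165
  locker 3: 160 + 35 = 195
  locker 4: 135 + 40 = 175
  locker 5: 130 = 130
  locker 6: 110 + 75 = 185
  locker 7: 95 + 95 = 190
  locker 8: 90 + 70 = 160
Every load is within 195 L, so 8 storage lockers suffice.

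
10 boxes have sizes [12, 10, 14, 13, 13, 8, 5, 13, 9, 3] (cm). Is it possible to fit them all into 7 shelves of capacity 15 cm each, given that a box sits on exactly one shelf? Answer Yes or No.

No

Total = 100 cm; ⌈100/15⌉ = 7.
8 boxes each exceed half the capacity and cannot share a shelf, forcing at least 8 shelves.
At least 8 shelves are required, but only 7 are allowed.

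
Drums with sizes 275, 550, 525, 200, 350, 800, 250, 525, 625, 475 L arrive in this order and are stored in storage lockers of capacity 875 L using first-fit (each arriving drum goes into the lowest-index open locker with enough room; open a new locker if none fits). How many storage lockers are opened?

  275 → locker 1 (new)  [load 275/875]
  550 → locker 1  [load 825/875]
  525 → locker 2 (new)  [load 525/875]
  200 → locker 2  [load 725/875]
  350 → locker 3 (new)  [load 350/875]
  800 → locker 4 (new)  [load 800/875]
  250 → locker 3  [load 600/875]
  525 → locker 5 (new)  [load 525/875]
  625 → locker 6 (new)  [load 625/875]
  475 → locker 7 (new)  [load 475/875]
7 storage lockers opened.

7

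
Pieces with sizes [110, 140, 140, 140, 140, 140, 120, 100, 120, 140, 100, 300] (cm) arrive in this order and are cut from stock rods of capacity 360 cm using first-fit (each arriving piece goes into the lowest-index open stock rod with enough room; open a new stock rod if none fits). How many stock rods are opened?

6

  110 → stock rod 1 (new)  [load 110/360]
  140 → stock rod 1  [load 250/360]
  140 → stock rod 2 (new)  [load 140/360]
  140 → stock rod 2  [load 280/360]
  140 → stock rod 3 (new)  [load 140/360]
  140 → stock rod 3  [load 280/360]
  120 → stock rod 4 (new)  [load 120/360]
  100 → stock rod 1  [load 350/360]
  120 → stock rod 4  [load 240/360]
  140 → stock rod 5 (new)  [load 140/360]
  100 → stock rod 4  [load 340/360]
  300 → stock rod 6 (new)  [load 300/360]
6 stock rods opened.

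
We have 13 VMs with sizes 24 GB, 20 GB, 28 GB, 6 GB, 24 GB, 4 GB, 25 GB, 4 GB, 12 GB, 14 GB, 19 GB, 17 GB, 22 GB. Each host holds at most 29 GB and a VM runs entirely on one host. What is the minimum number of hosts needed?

Total = 28 + 25 + 24 + 24 + 22 + 20 + 19 + 17 + 14 + 12 + 6 + 4 + 4 = 219 GB.
Lower bound: ⌈219/29⌉ = 8 hosts.
A packing using 9 hosts:
  host 1: 28 = 28
  host 2: 25 + 4 = 29
  host 3: 24 + 4 = 28
  host 4: 24 = 24
  host 5: 22 + 6 = 28
  host 6: 20 = 20
  host 7: 19 = 19
  host 8: 17 + 12 = 29
  host 9: 14 = 14
No arrangement into 8 hosts stays within capacity, so 9 is optimal.

9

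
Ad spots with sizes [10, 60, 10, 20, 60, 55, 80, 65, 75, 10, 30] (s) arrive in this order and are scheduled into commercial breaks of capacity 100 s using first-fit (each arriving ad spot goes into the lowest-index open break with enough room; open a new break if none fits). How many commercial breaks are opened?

  10 → break 1 (new)  [load 10/100]
  60 → break 1  [load 70/100]
  10 → break 1  [load 80/100]
  20 → break 1  [load 100/100]
  60 → break 2 (new)  [load 60/100]
  55 → break 3 (new)  [load 55/100]
  80 → break 4 (new)  [load 80/100]
  65 → break 5 (new)  [load 65/100]
  75 → break 6 (new)  [load 75/100]
  10 → break 2  [load 70/100]
  30 → break 2  [load 100/100]
6 commercial breaks opened.

6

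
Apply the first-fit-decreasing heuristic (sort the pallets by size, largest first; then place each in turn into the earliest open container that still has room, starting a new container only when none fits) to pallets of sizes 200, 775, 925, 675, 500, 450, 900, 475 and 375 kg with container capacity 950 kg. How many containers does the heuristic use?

Sorted descending: 925, 900, 775, 675, 500, 475, 450, 375, 200.
  925 → container 1 (new)  [load 925/950]
  900 → container 2 (new)  [load 900/950]
  775 → container 3 (new)  [load 775/950]
  675 → container 4 (new)  [load 675/950]
  500 → container 5 (new)  [load 500/950]
  475 → container 6 (new)  [load 475/950]
  450 → container 5  [load 950/950]
  375 → container 6  [load 850/950]
  200 → container 4  [load 875/950]
6 containers opened.

6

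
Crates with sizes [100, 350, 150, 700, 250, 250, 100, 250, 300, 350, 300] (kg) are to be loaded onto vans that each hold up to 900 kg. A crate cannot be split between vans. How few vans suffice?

Total = 700 + 350 + 350 + 300 + 300 + 250 + 250 + 250 + 150 + 100 + 100 = 3100 kg.
Lower bound: ⌈3100/900⌉ = 4 vans.
A packing using 4 vans:
  van 1: 700 + 150 = 850
  van 2: 350 + 350 + 100 + 100 = 900
  van 3: 300 + 300 + 250 = 850
  van 4: 250 + 250 = 500
This matches the lower bound, so 4 is optimal.

4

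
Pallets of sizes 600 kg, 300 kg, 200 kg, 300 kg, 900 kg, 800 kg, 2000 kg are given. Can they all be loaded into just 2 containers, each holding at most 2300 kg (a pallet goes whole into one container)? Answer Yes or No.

Total = 5100 kg; ⌈5100/2300⌉ = 3.
At least 3 containers are required, but only 2 are allowed.

No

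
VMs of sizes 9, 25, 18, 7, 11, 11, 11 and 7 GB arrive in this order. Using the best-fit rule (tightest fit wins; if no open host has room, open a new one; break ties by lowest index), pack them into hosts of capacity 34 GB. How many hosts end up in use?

3

  9 → host 1 (new)  [load 9/34]
  25 → host 1  [load 34/34]
  18 → host 2 (new)  [load 18/34]
  7 → host 2  [load 25/34]
  11 → host 3 (new)  [load 11/34]
  11 → host 3  [load 22/34]
  11 → host 3  [load 33/34]
  7 → host 2  [load 32/34]
3 hosts opened.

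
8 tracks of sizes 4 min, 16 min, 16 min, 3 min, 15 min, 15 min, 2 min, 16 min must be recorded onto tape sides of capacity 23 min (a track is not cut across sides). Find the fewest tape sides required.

5

Total = 16 + 16 + 16 + 15 + 15 + 4 + 3 + 2 = 87 min.
Lower bound: ⌈87/23⌉ = 4 tape sides.
Also, 5 tracks each exceed 23/2 min, and no two of those can share a side, so at least 5 tape sides are needed.
A packing using 5 tape sides:
  side 1: 16 + 4 + 3 = 23
  side 2: 16 + 2 = 18
  side 3: 16 = 16
  side 4: 15 = 15
  side 5: 15 = 15
This matches the lower bound, so 5 is optimal.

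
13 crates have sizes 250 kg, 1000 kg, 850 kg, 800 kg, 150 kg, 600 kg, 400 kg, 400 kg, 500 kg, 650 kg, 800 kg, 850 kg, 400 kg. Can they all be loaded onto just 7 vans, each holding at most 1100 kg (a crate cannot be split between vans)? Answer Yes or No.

No

Total = 7650 kg; ⌈7650/1100⌉ = 7.
The bound of 7 does not rule out 7, but exhaustive search shows no assignment into 7 vans of capacity 1100 kg exists — the minimum is 8.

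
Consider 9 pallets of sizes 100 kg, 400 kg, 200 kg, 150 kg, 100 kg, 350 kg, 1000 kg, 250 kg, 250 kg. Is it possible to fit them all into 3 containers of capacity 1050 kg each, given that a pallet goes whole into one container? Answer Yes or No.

A valid assignment using 3 containers:
  container 1: 1000 = 1000
  container 2: 400 + 350 + 250 = 1000
  container 3: 250 + 200 + 150 + 100 + 100 = 800
Every load is within 1050 kg, so 3 containers suffice.

Yes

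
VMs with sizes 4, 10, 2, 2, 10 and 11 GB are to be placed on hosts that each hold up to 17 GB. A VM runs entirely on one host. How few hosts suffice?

3

Total = 11 + 10 + 10 + 4 + 2 + 2 = 39 GB.
Lower bound: ⌈39/17⌉ = 3 hosts.
A packing using 3 hosts:
  host 1: 11 + 4 + 2 = 17
  host 2: 10 + 2 = 12
  host 3: 10 = 10
This matches the lower bound, so 3 is optimal.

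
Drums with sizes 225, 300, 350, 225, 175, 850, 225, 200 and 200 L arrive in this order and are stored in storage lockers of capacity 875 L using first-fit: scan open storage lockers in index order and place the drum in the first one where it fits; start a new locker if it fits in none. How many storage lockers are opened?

4

  225 → locker 1 (new)  [load 225/875]
  300 → locker 1  [load 525/875]
  350 → locker 1  [load 875/875]
  225 → locker 2 (new)  [load 225/875]
  175 → locker 2  [load 400/875]
  850 → locker 3 (new)  [load 850/875]
  225 → locker 2  [load 625/875]
  200 → locker 2  [load 825/875]
  200 → locker 4 (new)  [load 200/875]
4 storage lockers opened.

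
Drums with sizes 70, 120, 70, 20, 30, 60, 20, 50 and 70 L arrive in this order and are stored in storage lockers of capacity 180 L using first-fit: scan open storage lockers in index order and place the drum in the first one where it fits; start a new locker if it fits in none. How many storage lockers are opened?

  70 → locker 1 (new)  [load 70/180]
  120 → locker 2 (new)  [load 120/180]
  70 → locker 1  [load 140/180]
  20 → locker 1  [load 160/180]
  30 → locker 2  [load 150/180]
  60 → locker 3 (new)  [load 60/180]
  20 → locker 1  [load 180/180]
  50 → locker 3  [load 110/180]
  70 → locker 3  [load 180/180]
3 storage lockers opened.

3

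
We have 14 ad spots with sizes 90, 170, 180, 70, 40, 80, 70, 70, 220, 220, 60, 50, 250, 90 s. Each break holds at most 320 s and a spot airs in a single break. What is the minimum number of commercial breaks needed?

6

Total = 250 + 220 + 220 + 180 + 170 + 90 + 90 + 80 + 70 + 70 + 70 + 60 + 50 + 40 = 1660 s.
Lower bound: ⌈1660/320⌉ = 6 commercial breaks.
A packing using 6 commercial breaks:
  break 1: 250 + 70 = 320
  break 2: 220 + 90 = 310
  break 3: 220 + 90 = 310
  break 4: 180 + 80 + 60 = 320
  break 5: 170 + 70 + 70 = 310
  break 6: 50 + 40 = 90
This matches the lower bound, so 6 is optimal.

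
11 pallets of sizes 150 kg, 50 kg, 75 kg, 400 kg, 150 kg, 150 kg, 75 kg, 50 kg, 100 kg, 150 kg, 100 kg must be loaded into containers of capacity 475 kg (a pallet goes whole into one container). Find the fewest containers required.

4

Total = 400 + 150 + 150 + 150 + 150 + 100 + 100 + 75 + 75 + 50 + 50 = 1450 kg.
Lower bound: ⌈1450/475⌉ = 4 containers.
A packing using 4 containers:
  container 1: 400 + 75 = 475
  container 2: 150 + 150 + 150 = 450
  container 3: 150 + 100 + 100 + 75 + 50 = 475
  container 4: 50 = 50
This matches the lower bound, so 4 is optimal.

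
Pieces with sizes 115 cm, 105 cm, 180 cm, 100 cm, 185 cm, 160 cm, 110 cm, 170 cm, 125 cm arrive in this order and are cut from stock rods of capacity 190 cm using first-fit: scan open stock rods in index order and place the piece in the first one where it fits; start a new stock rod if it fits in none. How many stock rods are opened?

  115 → stock rod 1 (new)  [load 115/190]
  105 → stock rod 2 (new)  [load 105/190]
  180 → stock rod 3 (new)  [load 180/190]
  100 → stock rod 4 (new)  [load 100/190]
  185 → stock rod 5 (new)  [load 185/190]
  160 → stock rod 6 (new)  [load 160/190]
  110 → stock rod 7 (new)  [load 110/190]
  170 → stock rod 8 (new)  [load 170/190]
  125 → stock rod 9 (new)  [load 125/190]
9 stock rods opened.

9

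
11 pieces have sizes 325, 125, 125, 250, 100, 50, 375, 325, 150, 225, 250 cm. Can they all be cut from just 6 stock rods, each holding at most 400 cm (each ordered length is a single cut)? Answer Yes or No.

Total = 2300 cm; ⌈2300/400⌉ = 6.
The bound of 6 does not rule out 6, but exhaustive search shows no assignment into 6 stock rods of capacity 400 cm exists — the minimum is 7.

No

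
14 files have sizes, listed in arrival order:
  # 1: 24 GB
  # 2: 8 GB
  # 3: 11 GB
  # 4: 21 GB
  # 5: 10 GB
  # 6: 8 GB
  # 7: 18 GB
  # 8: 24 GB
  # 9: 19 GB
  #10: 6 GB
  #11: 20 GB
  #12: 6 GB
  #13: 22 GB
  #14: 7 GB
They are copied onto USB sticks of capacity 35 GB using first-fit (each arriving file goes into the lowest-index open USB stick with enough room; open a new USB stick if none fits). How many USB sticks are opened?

8

  24 → USB stick 1 (new)  [load 24/35]
  8 → USB stick 1  [load 32/35]
  11 → USB stick 2 (new)  [load 11/35]
  21 → USB stick 2  [load 32/35]
  10 → USB stick 3 (new)  [load 10/35]
  8 → USB stick 3  [load 18/35]
  18 → USB stick 4 (new)  [load 18/35]
  24 → USB stick 5 (new)  [load 24/35]
  19 → USB stick 6 (new)  [load 19/35]
  6 → USB stick 3  [load 24/35]
  20 → USB stick 7 (new)  [load 20/35]
  6 → USB stick 3  [load 30/35]
  22 → USB stick 8 (new)  [load 22/35]
  7 → USB stick 4  [load 25/35]
8 USB sticks opened.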